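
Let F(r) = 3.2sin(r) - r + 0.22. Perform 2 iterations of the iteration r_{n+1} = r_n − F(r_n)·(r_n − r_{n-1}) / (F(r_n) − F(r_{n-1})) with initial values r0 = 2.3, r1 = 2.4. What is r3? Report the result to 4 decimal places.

F(2.3) = 0.306257, F(2.4) = -0.018518
r2 = 2.400000 − (-0.018518)·(2.400000 − 2.300000) / (-0.018518 − 0.306257) = 2.400000 − (-0.001852)/(-0.324775) = 2.394298
F(2.394298) = 0.000603
r3 = 2.394298 − 0.000603·(2.394298 − 2.400000) / (0.000603 − (-0.018518)) = 2.394298 − (-0.000003)/(0.019121) = 2.394478

2.3945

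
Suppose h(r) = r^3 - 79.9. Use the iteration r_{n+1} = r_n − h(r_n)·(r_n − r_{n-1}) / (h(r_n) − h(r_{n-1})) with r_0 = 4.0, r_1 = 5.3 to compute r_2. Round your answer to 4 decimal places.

h(4.0) = -15.900000, h(5.3) = 68.977000
r_2 = 5.300000 − 68.977000·(5.300000 − 4.000000) / (68.977000 − (-15.900000)) = 5.300000 − (89.670100)/(84.877000) = 4.243529

4.2435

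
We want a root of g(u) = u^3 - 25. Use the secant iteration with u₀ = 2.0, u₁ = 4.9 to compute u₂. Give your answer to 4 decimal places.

g(2.0) = -17.000000, g(4.9) = 92.649000
u₂ = 4.900000 − 92.649000·(4.900000 − 2.000000) / (92.649000 − (-17.000000)) = 4.900000 − (268.682100)/(109.649000) = 2.449617

2.4496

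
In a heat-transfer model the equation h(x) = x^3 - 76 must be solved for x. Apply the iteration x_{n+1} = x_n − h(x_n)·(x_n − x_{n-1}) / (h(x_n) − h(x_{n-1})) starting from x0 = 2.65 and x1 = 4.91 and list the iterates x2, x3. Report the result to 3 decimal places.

3.950, 4.193

h(2.65) = -57.39038, h(4.91) = 42.37077
x2 = 4.91000 − 42.37077·(4.91000 − 2.65000) / (42.37077 − (-57.39038)) = 4.91000 − (95.75794)/(99.76115) = 3.95013
h(3.95013) = -14.36414
x3 = 3.95013 − (-14.36414)·(3.95013 − 4.91000) / (-14.36414 − 42.37077) = 3.95013 − (13.78774)/(-56.73491) = 4.19315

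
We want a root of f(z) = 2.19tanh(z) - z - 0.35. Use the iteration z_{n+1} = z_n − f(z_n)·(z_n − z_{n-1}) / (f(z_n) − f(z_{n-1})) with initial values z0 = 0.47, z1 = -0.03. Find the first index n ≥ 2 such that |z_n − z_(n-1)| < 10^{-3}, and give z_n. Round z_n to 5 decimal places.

n = 5, z_n = 0.31206

f(0.47) = 0.1396565, f(-0.03) = -0.3856803
z2 = -0.0300000 − (-0.3856803)·(-0.5000000)/(-0.5253368) = 0.3370791;  |Δ| = 0.3670791
f(0.3370791) = 0.0243802
z3 = 0.3370791 − 0.0243802·(0.3670791)/(0.4100605) = 0.3152544;  |Δ| = 0.0218247
f(0.3152544) = 0.0031547
z4 = 0.3152544 − 0.0031547·(-0.0218247)/(-0.0212254) = 0.3120106;  |Δ| = 0.0032438
f(0.3120106) = -0.0000500
z5 = 0.3120106 − (-0.0000500)·(-0.0032438)/(-0.0032047) = 0.3120612;  |Δ| = 0.0000506
|z5 − z4| = 0.0000506 < 10^{-3}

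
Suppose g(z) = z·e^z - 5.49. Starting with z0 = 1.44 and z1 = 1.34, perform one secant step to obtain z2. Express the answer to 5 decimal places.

g(1.44) = 0.5878020, g(1.34) = -0.3724817
z2 = 1.3400000 − (-0.3724817)·(1.3400000 − 1.4400000) / (-0.3724817 − 0.5878020) = 1.3400000 − (0.0372482)/(-0.9602837) = 1.3787887

1.37879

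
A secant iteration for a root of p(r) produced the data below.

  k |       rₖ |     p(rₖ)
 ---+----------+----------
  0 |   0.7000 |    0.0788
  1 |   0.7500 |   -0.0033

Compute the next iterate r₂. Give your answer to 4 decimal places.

r₂ = 0.7500 − (-0.0033)·(0.7500 − 0.7000) / (-0.0033 − 0.0788)
   = 0.7500 − (-0.000165)/(-0.082100) = 0.747990

0.7480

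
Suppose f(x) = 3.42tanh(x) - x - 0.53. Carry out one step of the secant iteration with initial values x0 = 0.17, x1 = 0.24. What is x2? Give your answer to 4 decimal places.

f(0.17) = -0.124137, f(0.24) = 0.035395
x2 = 0.240000 − 0.035395·(0.240000 − 0.170000) / (0.035395 − (-0.124137)) = 0.240000 − (0.002478)/(0.159532) = 0.224469

0.2245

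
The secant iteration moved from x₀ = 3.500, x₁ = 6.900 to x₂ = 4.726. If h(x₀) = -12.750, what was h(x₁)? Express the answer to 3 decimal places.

The secant line through (3.500, -12.750) and (6.900, h(x₁)) crosses zero at x₂ = 4.726.
So (3.500, -12.750), (6.900, h(x₁)), (4.726, 0) are collinear:
h(x₁) = -12.750 · (6.900 − 4.726) / (3.500 − 4.726) = -12.750 · (2.17400)/(-1.22600) = 22.60889

22.609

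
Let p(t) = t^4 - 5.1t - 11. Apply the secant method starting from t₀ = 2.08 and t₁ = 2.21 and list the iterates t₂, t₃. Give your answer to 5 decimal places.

2.16399, 2.16691

p(2.08) = -2.8902630, p(2.21) = 1.5834328
t₂ = 2.2100000 − 1.5834328·(2.2100000 − 2.0800000) / (1.5834328 − (-2.8902630)) = 2.2100000 − (0.2058463)/(4.4736958) = 2.1639874
p(2.1639874) = -0.1073306
t₃ = 2.1639874 − (-0.1073306)·(2.1639874 − 2.2100000) / (-0.1073306 − 1.5834328) = 2.1639874 − (0.0049386)/(-1.6907635) = 2.1669083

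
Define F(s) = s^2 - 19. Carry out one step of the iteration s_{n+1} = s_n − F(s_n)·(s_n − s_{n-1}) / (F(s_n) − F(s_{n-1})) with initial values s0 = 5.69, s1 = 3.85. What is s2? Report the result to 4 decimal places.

4.2879

F(5.69) = 13.376100, F(3.85) = -4.177500
s2 = 3.850000 − (-4.177500)·(3.850000 − 5.690000) / (-4.177500 − 13.376100) = 3.850000 − (7.686600)/(-17.553600) = 4.287893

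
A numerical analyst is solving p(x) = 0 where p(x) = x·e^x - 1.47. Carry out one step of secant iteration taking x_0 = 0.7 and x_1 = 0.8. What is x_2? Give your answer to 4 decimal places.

p(0.7) = -0.060373, p(0.8) = 0.310433
x_2 = 0.800000 − 0.310433·(0.800000 − 0.700000) / (0.310433 − (-0.060373)) = 0.800000 − (0.031043)/(0.370806) = 0.716282

0.7163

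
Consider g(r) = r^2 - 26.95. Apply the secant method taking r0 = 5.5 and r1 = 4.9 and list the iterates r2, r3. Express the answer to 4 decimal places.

g(5.5) = 3.300000, g(4.9) = -2.940000
r2 = 4.900000 − (-2.940000)·(4.900000 − 5.500000) / (-2.940000 − 3.300000) = 4.900000 − (1.764000)/(-6.240000) = 5.182692
g(5.182692) = -0.089700
r3 = 5.182692 − (-0.089700)·(5.182692 − 4.900000) / (-0.089700 − (-2.940000)) = 5.182692 − (-0.025358)/(2.850300) = 5.191589

5.1827, 5.1916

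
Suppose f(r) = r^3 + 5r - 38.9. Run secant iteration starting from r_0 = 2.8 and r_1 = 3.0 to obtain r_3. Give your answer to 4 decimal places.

f(2.8) = -2.948000, f(3.0) = 3.100000
r_2 = 3.000000 − 3.100000·(3.000000 − 2.800000) / (3.100000 − (-2.948000)) = 3.000000 − (0.620000)/(6.048000) = 2.897487
f(2.897487) = -0.086920
r_3 = 2.897487 − (-0.086920)·(2.897487 − 3.000000) / (-0.086920 − 3.100000) = 2.897487 − (0.008910)/(-3.186920) = 2.900283

2.9003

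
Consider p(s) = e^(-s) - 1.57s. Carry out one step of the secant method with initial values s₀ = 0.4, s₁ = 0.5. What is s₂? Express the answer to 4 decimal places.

0.4192

p(0.4) = 0.042320, p(0.5) = -0.178469
s₂ = 0.500000 − (-0.178469)·(0.500000 − 0.400000) / (-0.178469 − 0.042320) = 0.500000 − (-0.017847)/(-0.220789) = 0.419168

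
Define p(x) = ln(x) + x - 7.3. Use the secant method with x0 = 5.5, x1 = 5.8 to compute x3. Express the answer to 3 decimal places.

p(5.5) = -0.09525, p(5.8) = 0.25786
x2 = 5.80000 − 0.25786·(5.80000 − 5.50000) / (0.25786 − (-0.09525)) = 5.80000 − (0.07736)/(0.35311) = 5.58093
p(5.58093) = 0.00028
x3 = 5.58093 − 0.00028·(5.58093 − 5.80000) / (0.00028 − 0.25786) = 5.58093 − (-0.00006)/(-0.25758) = 5.58069

5.581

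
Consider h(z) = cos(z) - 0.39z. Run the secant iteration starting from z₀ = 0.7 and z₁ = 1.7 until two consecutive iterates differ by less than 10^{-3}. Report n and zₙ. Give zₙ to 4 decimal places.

n = 5, zₙ = 1.1191

h(0.7) = 0.491842, h(1.7) = -0.791844
z₂ = 1.700000 − (-0.791844)·(1.000000)/(-1.283687) = 1.083148;  |Δ| = 0.616852
h(1.083148) = 0.046122
z₃ = 1.083148 − 0.046122·(-0.616852)/(0.837966) = 1.117100;  |Δ| = 0.033952
h(1.117100) = 0.002622
z₄ = 1.117100 − 0.002622·(0.033952)/(-0.043499) = 1.119146;  |Δ| = 0.002047
h(1.119146) = -0.000016
z₅ = 1.119146 − (-0.000016)·(0.002047)/(-0.002639) = 1.119134;  |Δ| = 0.000013
|z₅ − z₄| = 0.000013 < 10^{-3}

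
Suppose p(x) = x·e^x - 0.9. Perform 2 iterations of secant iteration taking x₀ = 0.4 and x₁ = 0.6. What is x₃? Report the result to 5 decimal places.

p(0.4) = -0.3032701, p(0.6) = 0.1932713
x₂ = 0.6000000 − 0.1932713·(0.6000000 − 0.4000000) / (0.1932713 − (-0.3032701)) = 0.6000000 − (0.0386543)/(0.4965414) = 0.5221530
p(0.5221530) = -0.0198312
x₃ = 0.5221530 − (-0.0198312)·(0.5221530 − 0.6000000) / (-0.0198312 − 0.1932713) = 0.5221530 − (0.0015438)/(-0.2131025) = 0.5293974

0.52940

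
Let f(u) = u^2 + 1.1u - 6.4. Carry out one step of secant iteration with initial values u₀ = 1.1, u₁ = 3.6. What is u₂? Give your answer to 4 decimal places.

f(1.1) = -3.980000, f(3.6) = 10.520000
u₂ = 3.600000 − 10.520000·(3.600000 − 1.100000) / (10.520000 − (-3.980000)) = 3.600000 − (26.300000)/(14.500000) = 1.786207

1.7862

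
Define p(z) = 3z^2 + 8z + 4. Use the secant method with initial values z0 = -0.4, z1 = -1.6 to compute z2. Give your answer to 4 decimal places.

p(-0.4) = 1.280000, p(-1.6) = -1.120000
z2 = -1.600000 − (-1.120000)·(-1.600000 − (-0.400000)) / (-1.120000 − 1.280000) = -1.600000 − (1.344000)/(-2.400000) = -1.040000

-1.0400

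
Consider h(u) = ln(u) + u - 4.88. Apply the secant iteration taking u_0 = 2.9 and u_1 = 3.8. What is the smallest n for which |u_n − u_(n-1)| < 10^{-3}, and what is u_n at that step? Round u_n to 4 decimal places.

n = 4, u_n = 3.5993

h(2.9) = -0.915289, h(3.8) = 0.255001
u_2 = 3.800000 − 0.255001·(0.900000)/(1.170290) = 3.603894;  |Δ| = 0.196106
h(3.603894) = 0.005909
u_3 = 3.603894 − 0.005909·(-0.196106)/(-0.249092) = 3.599242;  |Δ| = 0.004652
h(3.599242) = -0.000035
u_4 = 3.599242 − (-0.000035)·(-0.004652)/(-0.005944) = 3.599269;  |Δ| = 0.000027
|u_4 − u_3| = 0.000027 < 10^{-3}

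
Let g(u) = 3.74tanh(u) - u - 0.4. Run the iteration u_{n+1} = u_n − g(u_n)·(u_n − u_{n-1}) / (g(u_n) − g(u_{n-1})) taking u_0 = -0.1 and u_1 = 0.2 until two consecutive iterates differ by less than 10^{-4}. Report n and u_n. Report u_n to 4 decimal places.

g(-0.1) = -0.672758, g(0.2) = 0.138184
u_2 = 0.200000 − 0.138184·(0.300000)/(0.810942) = 0.148880;  |Δ| = 0.051120
g(0.148880) = 0.003854
u_3 = 0.148880 − 0.003854·(-0.051120)/(-0.134329) = 0.147414;  |Δ| = 0.001467
g(0.147414) = -0.000046
u_4 = 0.147414 − (-0.000046)·(-0.001467)/(-0.003900) = 0.147431;  |Δ| = 0.000017
|u_4 − u_3| = 0.000017 < 10^{-4}

n = 4, u_n = 0.1474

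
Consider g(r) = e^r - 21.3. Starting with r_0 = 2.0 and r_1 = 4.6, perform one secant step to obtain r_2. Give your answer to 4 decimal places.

2.3927

g(2.0) = -13.910944, g(4.6) = 78.184316
r_2 = 4.600000 − 78.184316·(4.600000 − 2.000000) / (78.184316 − (-13.910944)) = 4.600000 − (203.279221)/(92.095260) = 2.392729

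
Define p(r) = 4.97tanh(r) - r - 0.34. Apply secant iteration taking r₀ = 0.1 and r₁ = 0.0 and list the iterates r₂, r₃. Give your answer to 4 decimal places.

0.0860, 0.0859

p(0.1) = 0.055350, p(0.0) = -0.340000
r₂ = 0.000000 − (-0.340000)·(0.000000 − 0.100000) / (-0.340000 − 0.055350) = 0.000000 − (0.034000)/(-0.395350) = 0.086000
p(0.086000) = 0.000368
r₃ = 0.086000 − 0.000368·(0.086000 − 0.000000) / (0.000368 − (-0.340000)) = 0.086000 − (0.000032)/(0.340368) = 0.085907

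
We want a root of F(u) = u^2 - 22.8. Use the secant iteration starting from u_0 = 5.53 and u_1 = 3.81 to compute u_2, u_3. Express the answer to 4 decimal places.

4.6969, 4.7838

F(5.53) = 7.780900, F(3.81) = -8.283900
u_2 = 3.810000 − (-8.283900)·(3.810000 − 5.530000) / (-8.283900 − 7.780900) = 3.810000 − (14.248308)/(-16.064800) = 4.696927
F(4.696927) = -0.738875
u_3 = 4.696927 − (-0.738875)·(4.696927 − 3.810000) / (-0.738875 − (-8.283900)) = 4.696927 − (-0.655328)/(7.545025) = 4.783783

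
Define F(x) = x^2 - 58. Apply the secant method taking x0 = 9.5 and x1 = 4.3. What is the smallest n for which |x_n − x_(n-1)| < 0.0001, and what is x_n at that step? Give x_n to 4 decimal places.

n = 6, x_n = 7.6158

F(9.5) = 32.250000, F(4.3) = -39.510000
x2 = 4.300000 − (-39.510000)·(-5.200000)/(-71.760000) = 7.163043;  |Δ| = 2.863043
F(7.163043) = -6.690808
x3 = 7.163043 − (-6.690808)·(2.863043)/(32.819192) = 7.746729;  |Δ| = 0.583685
F(7.746729) = 2.011804
x4 = 7.746729 − 2.011804·(0.583685)/(8.702612) = 7.611797;  |Δ| = 0.134932
F(7.611797) = -0.060551
x5 = 7.611797 − (-0.060551)·(-0.134932)/(-2.072355) = 7.615739;  |Δ| = 0.003943
F(7.615739) = -0.000516
x6 = 7.615739 − (-0.000516)·(0.003943)/(0.060035) = 7.615773;  |Δ| = 0.000034
|x6 − x5| = 0.000034 < 0.0001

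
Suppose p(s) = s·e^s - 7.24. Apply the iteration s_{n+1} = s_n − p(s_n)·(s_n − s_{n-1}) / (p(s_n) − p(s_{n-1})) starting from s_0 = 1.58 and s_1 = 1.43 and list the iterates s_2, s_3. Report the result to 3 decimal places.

p(1.58) = 0.43083, p(1.43) = -1.26446
s_2 = 1.43000 − (-1.26446)·(1.43000 − 1.58000) / (-1.26446 − 0.43083) = 1.43000 − (0.18967)/(-1.69529) = 1.54188
p(1.54188) = -0.03423
s_3 = 1.54188 − (-0.03423)·(1.54188 − 1.43000) / (-0.03423 − (-1.26446)) = 1.54188 − (-0.00383)/(1.23023) = 1.54499

1.542, 1.545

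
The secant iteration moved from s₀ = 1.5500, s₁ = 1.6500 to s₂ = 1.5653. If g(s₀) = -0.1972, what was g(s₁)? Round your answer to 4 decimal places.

1.0917

The secant line through (1.5500, -0.1972) and (1.6500, g(s₁)) crosses zero at s₂ = 1.5653.
So (1.5500, -0.1972), (1.6500, g(s₁)), (1.5653, 0) are collinear:
g(s₁) = -0.1972 · (1.6500 − 1.5653) / (1.5500 − 1.5653) = -0.1972 · (0.084700)/(-0.015300) = 1.091689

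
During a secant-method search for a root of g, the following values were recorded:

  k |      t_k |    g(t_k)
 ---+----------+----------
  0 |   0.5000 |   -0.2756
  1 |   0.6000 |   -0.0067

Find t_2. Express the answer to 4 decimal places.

0.6025

t_2 = 0.6000 − (-0.0067)·(0.6000 − 0.5000) / (-0.0067 − (-0.2756))
   = 0.6000 − (-0.000670)/(0.268900) = 0.602492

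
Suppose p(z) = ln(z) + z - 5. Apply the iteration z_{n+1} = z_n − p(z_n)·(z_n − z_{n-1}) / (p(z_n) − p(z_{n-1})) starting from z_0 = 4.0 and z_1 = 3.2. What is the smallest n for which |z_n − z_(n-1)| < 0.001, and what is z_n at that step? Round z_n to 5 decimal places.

n = 4, z_n = 3.69344

p(4.0) = 0.3862944, p(3.2) = -0.6368492
z_2 = 3.2000000 − (-0.6368492)·(-0.8000000)/(-1.0231436) = 3.6979549;  |Δ| = 0.4979549
p(3.6979549) = 0.0057348
z_3 = 3.6979549 − 0.0057348·(0.4979549)/(0.6425840) = 3.6935108;  |Δ| = 0.0044441
p(3.6935108) = 0.0000883
z_4 = 3.6935108 − 0.0000883·(-0.0044441)/(-0.0056466) = 3.6934413;  |Δ| = 0.0000695
|z_4 − z_3| = 0.0000695 < 0.001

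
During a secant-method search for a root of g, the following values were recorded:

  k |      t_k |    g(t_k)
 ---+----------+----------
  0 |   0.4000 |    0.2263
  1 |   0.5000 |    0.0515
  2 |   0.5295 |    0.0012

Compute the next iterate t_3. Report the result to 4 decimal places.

0.5302

t_3 = 0.5295 − 0.0012·(0.5295 − 0.5000) / (0.0012 − 0.0515)
   = 0.5295 − (0.000035)/(-0.050300) = 0.530204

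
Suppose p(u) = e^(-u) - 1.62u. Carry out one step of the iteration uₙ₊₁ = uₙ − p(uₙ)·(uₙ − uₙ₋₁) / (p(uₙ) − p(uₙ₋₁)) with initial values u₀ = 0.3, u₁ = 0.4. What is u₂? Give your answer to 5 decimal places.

0.40960

p(0.3) = 0.2548182, p(0.4) = 0.0223200
u₂ = 0.4000000 − 0.0223200·(0.4000000 − 0.3000000) / (0.0223200 − 0.2548182) = 0.4000000 − (0.0022320)/(-0.2324982) = 0.4096001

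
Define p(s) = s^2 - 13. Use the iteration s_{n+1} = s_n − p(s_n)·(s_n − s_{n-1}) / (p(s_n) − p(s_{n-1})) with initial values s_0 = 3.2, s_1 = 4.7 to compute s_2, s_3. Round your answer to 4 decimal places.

p(3.2) = -2.760000, p(4.7) = 9.090000
s_2 = 4.700000 − 9.090000·(4.700000 − 3.200000) / (9.090000 − (-2.760000)) = 4.700000 − (13.635000)/(11.850000) = 3.549367
p(3.549367) = -0.401993
s_3 = 3.549367 − (-0.401993)·(3.549367 − 4.700000) / (-0.401993 − 9.090000) = 3.549367 − (0.462547)/(-9.491993) = 3.598097

3.5494, 3.5981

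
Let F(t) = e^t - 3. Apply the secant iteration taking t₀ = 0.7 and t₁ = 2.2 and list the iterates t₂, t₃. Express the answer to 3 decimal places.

F(0.7) = -0.98625, F(2.2) = 6.02501
t₂ = 2.20000 − 6.02501·(2.20000 − 0.70000) / (6.02501 − (-0.98625)) = 2.20000 − (9.03752)/(7.01126) = 0.91100
F(0.91100) = -0.51319
t₃ = 0.91100 − (-0.51319)·(0.91100 − 2.20000) / (-0.51319 − 6.02501) = 0.91100 − (0.66151)/(-6.53821) = 1.01217

0.911, 1.012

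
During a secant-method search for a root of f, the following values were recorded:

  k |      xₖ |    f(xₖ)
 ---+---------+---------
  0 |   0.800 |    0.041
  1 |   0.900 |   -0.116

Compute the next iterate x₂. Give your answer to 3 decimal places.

x₂ = 0.900 − (-0.116)·(0.900 − 0.800) / (-0.116 − 0.041)
   = 0.900 − (-0.01160)/(-0.15700) = 0.82611

0.826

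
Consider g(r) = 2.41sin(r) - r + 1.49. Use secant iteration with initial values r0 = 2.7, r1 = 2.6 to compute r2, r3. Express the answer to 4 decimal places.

2.6424, 2.6428

g(2.7) = -0.180014, g(2.6) = 0.132358
r2 = 2.600000 − 0.132358·(2.600000 − 2.700000) / (0.132358 − (-0.180014)) = 2.600000 − (-0.013236)/(0.312373) = 2.642372
g(2.642372) = 0.001395
r3 = 2.642372 − 0.001395·(2.642372 − 2.600000) / (0.001395 − 0.132358) = 2.642372 − (0.000059)/(-0.130963) = 2.642823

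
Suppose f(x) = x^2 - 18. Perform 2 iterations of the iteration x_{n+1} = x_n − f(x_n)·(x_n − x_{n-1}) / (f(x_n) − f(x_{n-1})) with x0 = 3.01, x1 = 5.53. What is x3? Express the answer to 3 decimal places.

f(3.01) = -8.93990, f(5.53) = 12.58090
x2 = 5.53000 − 12.58090·(5.53000 − 3.01000) / (12.58090 − (-8.93990)) = 5.53000 − (31.70387)/(21.52080) = 4.05683
f(4.05683) = -1.54216
x3 = 4.05683 − (-1.54216)·(4.05683 − 5.53000) / (-1.54216 − 12.58090) = 4.05683 − (2.27186)/(-14.12306) = 4.21769

4.218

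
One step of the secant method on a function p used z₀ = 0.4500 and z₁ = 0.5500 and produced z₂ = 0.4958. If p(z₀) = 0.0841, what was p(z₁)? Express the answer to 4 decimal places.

The secant line through (0.4500, 0.0841) and (0.5500, p(z₁)) crosses zero at z₂ = 0.4958.
So (0.4500, 0.0841), (0.5500, p(z₁)), (0.4958, 0) are collinear:
p(z₁) = 0.0841 · (0.5500 − 0.4958) / (0.4500 − 0.4958) = 0.0841 · (0.054200)/(-0.045800) = -0.099524

-0.0995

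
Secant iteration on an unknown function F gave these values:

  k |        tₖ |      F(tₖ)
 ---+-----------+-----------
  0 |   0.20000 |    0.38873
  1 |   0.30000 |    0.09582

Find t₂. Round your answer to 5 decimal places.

0.33271

t₂ = 0.30000 − 0.09582·(0.30000 − 0.20000) / (0.09582 − 0.38873)
   = 0.30000 − (0.0095820)/(-0.2929100) = 0.3327131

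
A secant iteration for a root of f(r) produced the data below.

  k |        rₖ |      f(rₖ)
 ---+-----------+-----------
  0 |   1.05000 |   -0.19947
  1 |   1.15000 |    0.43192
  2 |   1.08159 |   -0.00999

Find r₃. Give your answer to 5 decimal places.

1.08314

r₃ = 1.08159 − (-0.00999)·(1.08159 − 1.15000) / (-0.00999 − 0.43192)
   = 1.08159 − (0.0006834)/(-0.4419100) = 1.0831365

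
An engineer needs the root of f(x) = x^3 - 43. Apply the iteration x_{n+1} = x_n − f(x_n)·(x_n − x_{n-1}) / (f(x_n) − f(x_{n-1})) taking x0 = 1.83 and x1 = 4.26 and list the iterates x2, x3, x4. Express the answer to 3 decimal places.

3.089, 3.420, 3.514

f(1.83) = -36.87151, f(4.26) = 34.30878
x2 = 4.26000 − 34.30878·(4.26000 − 1.83000) / (34.30878 − (-36.87151)) = 4.26000 − (83.37033)/(71.18029) = 3.08874
f(3.08874) = -13.53233
x3 = 3.08874 − (-13.53233)·(3.08874 − 4.26000) / (-13.53233 − 34.30878) = 3.08874 − (15.84982)/(-47.84110) = 3.42005
f(3.42005) = -2.99672
x4 = 3.42005 − (-2.99672)·(3.42005 − 3.08874) / (-2.99672 − (-13.53233)) = 3.42005 − (-0.99282)/(10.53561) = 3.51428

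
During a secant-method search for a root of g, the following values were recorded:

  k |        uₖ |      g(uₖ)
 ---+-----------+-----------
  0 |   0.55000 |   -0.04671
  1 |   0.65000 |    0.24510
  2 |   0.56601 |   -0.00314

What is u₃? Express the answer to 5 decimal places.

u₃ = 0.56601 − (-0.00314)·(0.56601 − 0.65000) / (-0.00314 − 0.24510)
   = 0.56601 − (0.0002637)/(-0.2482400) = 0.5670724

0.56707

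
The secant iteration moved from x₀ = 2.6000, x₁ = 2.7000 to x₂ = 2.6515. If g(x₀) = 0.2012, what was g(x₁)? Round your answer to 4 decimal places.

The secant line through (2.6000, 0.2012) and (2.7000, g(x₁)) crosses zero at x₂ = 2.6515.
So (2.6000, 0.2012), (2.7000, g(x₁)), (2.6515, 0) are collinear:
g(x₁) = 0.2012 · (2.7000 − 2.6515) / (2.6000 − 2.6515) = 0.2012 · (0.048500)/(-0.051500) = -0.189480

-0.1895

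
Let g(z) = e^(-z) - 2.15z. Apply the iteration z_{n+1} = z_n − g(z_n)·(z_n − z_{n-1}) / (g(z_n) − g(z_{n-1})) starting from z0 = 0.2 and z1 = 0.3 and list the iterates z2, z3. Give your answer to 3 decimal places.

0.333, 0.333

g(0.2) = 0.38873, g(0.3) = 0.09582
z2 = 0.30000 − 0.09582·(0.30000 − 0.20000) / (0.09582 − 0.38873) = 0.30000 − (0.00958)/(-0.29291) = 0.33271
g(0.33271) = 0.00165
z3 = 0.33271 − 0.00165·(0.33271 − 0.30000) / (0.00165 − 0.09582) = 0.33271 − (0.00005)/(-0.09417) = 0.33328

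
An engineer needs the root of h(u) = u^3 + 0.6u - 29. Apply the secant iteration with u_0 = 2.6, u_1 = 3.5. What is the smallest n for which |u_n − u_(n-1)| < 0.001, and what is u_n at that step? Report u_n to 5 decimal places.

h(2.6) = -9.8640000, h(3.5) = 15.9750000
u_2 = 3.5000000 − 15.9750000·(0.9000000)/(25.8390000) = 2.9435737;  |Δ| = 0.5564263
h(2.9435737) = -1.7288910
u_3 = 2.9435737 − (-1.7288910)·(-0.5564263)/(-17.7038910) = 2.9979120;  |Δ| = 0.0543384
h(2.9979120) = -0.2575887
u_4 = 2.9979120 − (-0.2575887)·(0.0543384)/(1.4713024) = 3.0074253;  |Δ| = 0.0095133
h(3.0074253) = 0.0054359
u_5 = 3.0074253 − 0.0054359·(0.0095133)/(0.2630246) = 3.0072287;  |Δ| = 0.0001966
|u_5 − u_4| = 0.0001966 < 0.001

n = 5, u_n = 3.00723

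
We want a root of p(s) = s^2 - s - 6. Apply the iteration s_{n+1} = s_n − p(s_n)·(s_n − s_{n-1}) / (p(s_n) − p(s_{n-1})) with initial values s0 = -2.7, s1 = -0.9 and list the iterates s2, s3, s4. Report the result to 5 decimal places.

p(-2.7) = 3.9900000, p(-0.9) = -4.2900000
s2 = -0.9000000 − (-4.2900000)·(-0.9000000 − (-2.7000000)) / (-4.2900000 − 3.9900000) = -0.9000000 − (-7.7220000)/(-8.2800000) = -1.8326087
p(-1.8326087) = -0.8089367
s3 = -1.8326087 − (-0.8089367)·(-1.8326087 − (-0.9000000)) / (-0.8089367 − (-4.2900000)) = -1.8326087 − (0.7544214)/(3.4810633) = -2.0493302
p(-2.0493302) = 0.2490846
s4 = -2.0493302 − 0.2490846·(-2.0493302 − (-1.8326087)) / (0.2490846 − (-0.8089367)) = -2.0493302 − (-0.0539820)/(1.0580213) = -1.9983086

-1.83261, -2.04933, -1.99831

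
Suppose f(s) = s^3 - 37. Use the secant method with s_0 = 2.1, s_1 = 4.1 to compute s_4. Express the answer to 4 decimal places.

f(2.1) = -27.739000, f(4.1) = 31.921000
s_2 = 4.100000 − 31.921000·(4.100000 − 2.100000) / (31.921000 − (-27.739000)) = 4.100000 − (63.842000)/(59.660000) = 3.029903
f(3.029903) = -9.184551
s_3 = 3.029903 − (-9.184551)·(3.029903 − 4.100000) / (-9.184551 − 31.921000) = 3.029903 − (9.828362)/(-41.105551) = 3.269003
f(3.269003) = -2.066177
s_4 = 3.269003 − (-2.066177)·(3.269003 − 3.029903) / (-2.066177 − (-9.184551)) = 3.269003 − (-0.494024)/(7.118373) = 3.338405

3.3384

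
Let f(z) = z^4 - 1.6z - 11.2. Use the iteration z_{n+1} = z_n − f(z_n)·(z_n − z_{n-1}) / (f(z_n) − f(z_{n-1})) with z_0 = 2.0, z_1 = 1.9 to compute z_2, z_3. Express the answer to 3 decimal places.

f(2.0) = 1.60000, f(1.9) = -1.20790
z_2 = 1.90000 − (-1.20790)·(1.90000 − 2.00000) / (-1.20790 − 1.60000) = 1.90000 − (0.12079)/(-2.80790) = 1.94302
f(1.94302) = -0.05580
z_3 = 1.94302 − (-0.05580)·(1.94302 − 1.90000) / (-0.05580 − (-1.20790)) = 1.94302 − (-0.00240)/(1.15210) = 1.94510

1.943, 1.945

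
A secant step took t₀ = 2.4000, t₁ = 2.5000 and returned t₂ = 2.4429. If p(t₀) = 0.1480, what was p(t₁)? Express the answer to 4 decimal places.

-0.1970

The secant line through (2.4000, 0.1480) and (2.5000, p(t₁)) crosses zero at t₂ = 2.4429.
So (2.4000, 0.1480), (2.5000, p(t₁)), (2.4429, 0) are collinear:
p(t₁) = 0.1480 · (2.5000 − 2.4429) / (2.4000 − 2.4429) = 0.1480 · (0.057100)/(-0.042900) = -0.196988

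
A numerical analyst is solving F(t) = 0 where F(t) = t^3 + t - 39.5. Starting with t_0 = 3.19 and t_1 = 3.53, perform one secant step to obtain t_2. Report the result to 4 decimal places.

F(3.19) = -3.848241, F(3.53) = 8.016977
t_2 = 3.530000 − 8.016977·(3.530000 − 3.190000) / (8.016977 − (-3.848241)) = 3.530000 − (2.725772)/(11.865218) = 3.300272

3.3003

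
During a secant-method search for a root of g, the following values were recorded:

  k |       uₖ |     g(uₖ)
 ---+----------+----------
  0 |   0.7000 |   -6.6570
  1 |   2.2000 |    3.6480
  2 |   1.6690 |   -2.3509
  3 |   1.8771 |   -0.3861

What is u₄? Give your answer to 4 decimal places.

u₄ = 1.8771 − (-0.3861)·(1.8771 − 1.6690) / (-0.3861 − (-2.3509))
   = 1.8771 − (-0.080347)/(1.964800) = 1.917993

1.9180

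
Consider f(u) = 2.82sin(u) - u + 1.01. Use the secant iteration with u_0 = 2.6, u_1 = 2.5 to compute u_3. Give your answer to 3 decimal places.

f(2.6) = -0.13629, f(2.5) = 0.19769
u_2 = 2.50000 − 0.19769·(2.50000 − 2.60000) / (0.19769 − (-0.13629)) = 2.50000 − (-0.01977)/(0.33398) = 2.55919
f(2.55919) = 0.00189
u_3 = 2.55919 − 0.00189·(2.55919 − 2.50000) / (0.00189 − 0.19769) = 2.55919 − (0.00011)/(-0.19580) = 2.55976

2.560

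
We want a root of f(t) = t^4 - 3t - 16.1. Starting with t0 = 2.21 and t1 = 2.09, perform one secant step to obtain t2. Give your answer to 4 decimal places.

2.1794

f(2.21) = 1.124433, f(2.09) = -3.289702
t2 = 2.090000 − (-3.289702)·(2.090000 − 2.210000) / (-3.289702 − 1.124433) = 2.090000 − (0.394764)/(-4.414135) = 2.179432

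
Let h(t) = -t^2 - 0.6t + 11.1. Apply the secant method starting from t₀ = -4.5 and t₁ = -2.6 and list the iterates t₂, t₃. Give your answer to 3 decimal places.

-3.508, -3.671

h(-4.5) = -6.45000, h(-2.6) = 5.90000
t₂ = -2.60000 − 5.90000·(-2.60000 − (-4.50000)) / (5.90000 − (-6.45000)) = -2.60000 − (11.21000)/(12.35000) = -3.50769
h(-3.50769) = 0.90071
t₃ = -3.50769 − 0.90071·(-3.50769 − (-2.60000)) / (0.90071 − 5.90000) = -3.50769 − (-0.81757)/(-4.99929) = -3.67123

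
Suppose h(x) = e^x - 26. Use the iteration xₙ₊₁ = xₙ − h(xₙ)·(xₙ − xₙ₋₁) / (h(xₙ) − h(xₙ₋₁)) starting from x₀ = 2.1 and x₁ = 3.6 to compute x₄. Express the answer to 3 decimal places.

h(2.1) = -17.83383, h(3.6) = 10.59823
x₂ = 3.60000 − 10.59823·(3.60000 − 2.10000) / (10.59823 − (-17.83383)) = 3.60000 − (15.89735)/(28.43206) = 3.04087
h(3.04087) = -5.07666
x₃ = 3.04087 − (-5.07666)·(3.04087 − 3.60000) / (-5.07666 − 10.59823) = 3.04087 − (2.83854)/(-15.67489) = 3.22195
h(3.22195) = -0.92294
x₄ = 3.22195 − (-0.92294)·(3.22195 − 3.04087) / (-0.92294 − (-5.07666)) = 3.22195 − (-0.16713)/(4.15372) = 3.26219

3.262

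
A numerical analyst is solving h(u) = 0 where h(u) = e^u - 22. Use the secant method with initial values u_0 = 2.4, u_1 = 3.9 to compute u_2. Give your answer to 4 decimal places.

h(2.4) = -10.976824, h(3.9) = 27.402449
u_2 = 3.900000 − 27.402449·(3.900000 − 2.400000) / (27.402449 − (-10.976824)) = 3.900000 − (41.103674)/(38.379273) = 2.829014

2.8290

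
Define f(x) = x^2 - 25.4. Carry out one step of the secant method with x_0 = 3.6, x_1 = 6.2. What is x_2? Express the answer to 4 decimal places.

4.8694

f(3.6) = -12.440000, f(6.2) = 13.040000
x_2 = 6.200000 − 13.040000·(6.200000 − 3.600000) / (13.040000 − (-12.440000)) = 6.200000 − (33.904000)/(25.480000) = 4.869388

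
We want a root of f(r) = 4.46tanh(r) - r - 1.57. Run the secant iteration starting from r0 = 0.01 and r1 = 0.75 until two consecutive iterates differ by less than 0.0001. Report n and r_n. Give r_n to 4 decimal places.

n = 6, r_n = 0.5036

f(0.01) = -1.535401, f(0.75) = 0.512764
r2 = 0.750000 − 0.512764·(0.740000)/(2.048166) = 0.564739;  |Δ| = 0.185261
f(0.564739) = 0.146484
r3 = 0.564739 − 0.146484·(-0.185261)/(-0.366280) = 0.490648;  |Δ| = 0.074090
f(0.490648) = -0.032548
r4 = 0.490648 − (-0.032548)·(-0.074090)/(-0.179033) = 0.504118;  |Δ| = 0.013470
f(0.504118) = 0.001342
r5 = 0.504118 − 0.001342·(0.013470)/(0.033890) = 0.503585;  |Δ| = 0.000533
f(0.503585) = 0.000011
r6 = 0.503585 − 0.000011·(-0.000533)/(-0.001330) = 0.503580;  |Δ| = 0.000004
|r6 − r5| = 0.000004 < 0.0001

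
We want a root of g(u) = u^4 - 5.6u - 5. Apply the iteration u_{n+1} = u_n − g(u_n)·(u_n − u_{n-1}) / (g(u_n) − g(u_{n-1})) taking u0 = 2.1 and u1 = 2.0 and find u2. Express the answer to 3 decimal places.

g(2.1) = 2.68810, g(2.0) = -0.20000
u2 = 2.00000 − (-0.20000)·(2.00000 − 2.10000) / (-0.20000 − 2.68810) = 2.00000 − (0.02000)/(-2.88810) = 2.00692

2.007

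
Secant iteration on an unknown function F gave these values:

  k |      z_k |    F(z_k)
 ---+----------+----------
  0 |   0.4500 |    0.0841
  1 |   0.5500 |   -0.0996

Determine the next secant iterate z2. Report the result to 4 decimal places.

0.4958

z2 = 0.5500 − (-0.0996)·(0.5500 − 0.4500) / (-0.0996 − 0.0841)
   = 0.5500 − (-0.009960)/(-0.183700) = 0.495781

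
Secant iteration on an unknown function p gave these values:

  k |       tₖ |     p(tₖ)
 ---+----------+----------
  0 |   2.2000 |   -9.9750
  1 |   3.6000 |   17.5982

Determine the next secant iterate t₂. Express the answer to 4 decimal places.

2.7065

t₂ = 3.6000 − 17.5982·(3.6000 − 2.2000) / (17.5982 − (-9.9750))
   = 3.6000 − (24.637480)/(27.573200) = 2.706470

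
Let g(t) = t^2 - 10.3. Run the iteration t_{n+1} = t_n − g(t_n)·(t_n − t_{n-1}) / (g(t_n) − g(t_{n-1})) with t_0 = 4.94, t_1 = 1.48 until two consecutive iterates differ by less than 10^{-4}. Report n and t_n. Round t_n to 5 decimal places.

n = 7, t_n = 3.20936

g(4.94) = 14.1036000, g(1.48) = -8.1096000
t_2 = 1.4800000 − (-8.1096000)·(-3.4600000)/(-22.2132000) = 2.7431776;  |Δ| = 1.2631776
g(2.7431776) = -2.7749768
t_3 = 2.7431776 − (-2.7749768)·(1.2631776)/(5.3346232) = 3.4002602;  |Δ| = 0.6570827
g(3.4002602) = 1.2617697
t_4 = 3.4002602 − 1.2617697·(0.6570827)/(4.0367466) = 3.1948753;  |Δ| = 0.2053850
g(3.1948753) = -0.0927719
t_5 = 3.1948753 − (-0.0927719)·(-0.2053850)/(-1.3545417) = 3.2089420;  |Δ| = 0.0140667
g(3.2089420) = -0.0026912
t_6 = 3.2089420 − (-0.0026912)·(0.0140667)/(0.0900807) = 3.2093623;  |Δ| = 0.0004203
g(3.2093623) = 0.0000061
t_7 = 3.2093623 − 0.0000061·(0.0004203)/(0.0026973) = 3.2093613;  |Δ| = 0.0000009
|t_7 − t_6| = 0.0000009 < 10^{-4}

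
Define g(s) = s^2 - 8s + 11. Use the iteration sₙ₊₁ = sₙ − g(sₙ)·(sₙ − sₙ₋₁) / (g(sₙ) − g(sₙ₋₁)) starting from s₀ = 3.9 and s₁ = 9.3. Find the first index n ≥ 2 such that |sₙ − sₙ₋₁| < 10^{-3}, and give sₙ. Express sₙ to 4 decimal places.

n = 8, sₙ = 6.2361

g(3.9) = -4.990000, g(9.3) = 23.090000
s₂ = 9.300000 − 23.090000·(5.400000)/(28.080000) = 4.859615;  |Δ| = 4.440385
g(4.859615) = -4.261061
s₃ = 4.859615 − (-4.261061)·(-4.440385)/(-27.351061) = 5.551389;  |Δ| = 0.691774
g(5.551389) = -2.593191
s₄ = 5.551389 − (-2.593191)·(0.691774)/(1.667870) = 6.626954;  |Δ| = 1.075565
g(6.626954) = 1.900887
s₅ = 6.626954 − 1.900887·(1.075565)/(4.494078) = 6.172016;  |Δ| = 0.454938
g(6.172016) = -0.282347
s₆ = 6.172016 − (-0.282347)·(-0.454938)/(-2.183233) = 6.230851;  |Δ| = 0.058835
g(6.230851) = -0.023305
s₇ = 6.230851 − (-0.023305)·(0.058835)/(0.259042) = 6.236144;  |Δ| = 0.005293
g(6.236144) = 0.000339
s₈ = 6.236144 − 0.000339·(0.005293)/(0.023644) = 6.236068;  |Δ| = 0.000076
|s₈ − s₇| = 0.000076 < 10^{-3}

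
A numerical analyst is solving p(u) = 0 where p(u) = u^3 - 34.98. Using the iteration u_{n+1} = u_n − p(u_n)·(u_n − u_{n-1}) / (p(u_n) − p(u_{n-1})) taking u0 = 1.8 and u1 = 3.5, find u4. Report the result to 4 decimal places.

3.2708

p(1.8) = -29.148000, p(3.5) = 7.895000
u2 = 3.500000 − 7.895000·(3.500000 − 1.800000) / (7.895000 − (-29.148000)) = 3.500000 − (13.421500)/(37.043000) = 3.137678
p(3.137678) = -4.089492
u3 = 3.137678 − (-4.089492)·(3.137678 − 3.500000) / (-4.089492 − 7.895000) = 3.137678 − (1.481714)/(-11.984492) = 3.261314
p(3.261314) = -0.292121
u4 = 3.261314 − (-0.292121)·(3.261314 − 3.137678) / (-0.292121 − (-4.089492)) = 3.261314 − (-0.036117)/(3.797371) = 3.270825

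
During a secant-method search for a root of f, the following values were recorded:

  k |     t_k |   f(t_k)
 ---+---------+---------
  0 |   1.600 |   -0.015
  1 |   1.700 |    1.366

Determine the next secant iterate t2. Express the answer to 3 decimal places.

1.601

t2 = 1.700 − 1.366·(1.700 − 1.600) / (1.366 − (-0.015))
   = 1.700 − (0.13660)/(1.38100) = 1.60109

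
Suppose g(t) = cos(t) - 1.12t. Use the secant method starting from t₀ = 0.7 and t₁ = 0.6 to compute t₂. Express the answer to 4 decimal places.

g(0.7) = -0.019158, g(0.6) = 0.153336
t₂ = 0.600000 − 0.153336·(0.600000 − 0.700000) / (0.153336 − (-0.019158)) = 0.600000 − (-0.015334)/(0.172493) = 0.688894

0.6889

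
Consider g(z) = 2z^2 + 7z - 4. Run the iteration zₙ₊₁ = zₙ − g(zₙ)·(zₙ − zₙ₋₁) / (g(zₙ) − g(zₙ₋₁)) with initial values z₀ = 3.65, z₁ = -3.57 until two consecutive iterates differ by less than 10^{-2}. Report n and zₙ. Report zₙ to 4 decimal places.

g(3.65) = 48.195000, g(-3.57) = -3.500200
z₂ = -3.570000 − (-3.500200)·(-7.220000)/(-51.695200) = -3.081145;  |Δ| = 0.488855
g(-3.081145) = -6.581105
z₃ = -3.081145 − (-6.581105)·(0.488855)/(-3.080905) = -4.125385;  |Δ| = 1.044240
g(-4.125385) = 1.159911
z₄ = -4.125385 − 1.159911·(-1.044240)/(7.741016) = -3.968917;  |Δ| = 0.156469
g(-3.968917) = -0.277817
z₅ = -3.968917 − (-0.277817)·(0.156469)/(-1.437728) = -3.999152;  |Δ| = 0.030235
g(-3.999152) = -0.007633
z₆ = -3.999152 − (-0.007633)·(-0.030235)/(0.270183) = -4.000006;  |Δ| = 0.000854
|z₆ − z₅| = 0.000854 < 10^{-2}

n = 6, zₙ = -4.0000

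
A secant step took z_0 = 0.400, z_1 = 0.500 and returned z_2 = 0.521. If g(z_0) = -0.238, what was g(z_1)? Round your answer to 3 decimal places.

-0.041

The secant line through (0.400, -0.238) and (0.500, g(z_1)) crosses zero at z_2 = 0.521.
So (0.400, -0.238), (0.500, g(z_1)), (0.521, 0) are collinear:
g(z_1) = -0.238 · (0.500 − 0.521) / (0.400 − 0.521) = -0.238 · (-0.02100)/(-0.12100) = -0.04131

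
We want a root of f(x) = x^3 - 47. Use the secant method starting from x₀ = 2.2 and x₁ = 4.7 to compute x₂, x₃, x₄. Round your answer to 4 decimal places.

3.1754, 3.4935, 3.6242

f(2.2) = -36.352000, f(4.7) = 56.823000
x₂ = 4.700000 − 56.823000·(4.700000 − 2.200000) / (56.823000 − (-36.352000)) = 4.700000 − (142.057500)/(93.175000) = 3.175369
f(3.175369) = -14.982857
x₃ = 3.175369 − (-14.982857)·(3.175369 − 4.700000) / (-14.982857 − 56.823000) = 3.175369 − (22.843330)/(-71.805857) = 3.493495
f(3.493495) = -4.363607
x₄ = 3.493495 − (-4.363607)·(3.493495 − 3.175369) / (-4.363607 − (-14.982857)) = 3.493495 − (-1.388178)/(10.619250) = 3.624218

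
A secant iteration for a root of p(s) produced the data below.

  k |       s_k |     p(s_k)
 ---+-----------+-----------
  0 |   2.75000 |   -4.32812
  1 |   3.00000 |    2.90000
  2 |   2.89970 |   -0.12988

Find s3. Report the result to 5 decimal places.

2.90400

s3 = 2.89970 − (-0.12988)·(2.89970 − 3.00000) / (-0.12988 − 2.90000)
   = 2.89970 − (0.0130270)/(-3.0298800) = 2.9039995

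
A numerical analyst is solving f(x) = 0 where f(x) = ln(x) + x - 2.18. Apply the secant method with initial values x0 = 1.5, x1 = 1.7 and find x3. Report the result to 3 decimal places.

1.668

f(1.5) = -0.27453, f(1.7) = 0.05063
x2 = 1.70000 − 0.05063·(1.70000 − 1.50000) / (0.05063 − (-0.27453)) = 1.70000 − (0.01013)/(0.32516) = 1.66886
f(1.66886) = 0.00100
x3 = 1.66886 − 0.00100·(1.66886 − 1.70000) / (0.00100 − 0.05063) = 1.66886 − (-0.00003)/(-0.04963) = 1.66823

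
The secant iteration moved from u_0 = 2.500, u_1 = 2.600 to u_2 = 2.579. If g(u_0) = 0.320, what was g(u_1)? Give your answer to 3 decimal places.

-0.085

The secant line through (2.500, 0.320) and (2.600, g(u_1)) crosses zero at u_2 = 2.579.
So (2.500, 0.320), (2.600, g(u_1)), (2.579, 0) are collinear:
g(u_1) = 0.320 · (2.600 − 2.579) / (2.500 − 2.579) = 0.320 · (0.02100)/(-0.07900) = -0.08506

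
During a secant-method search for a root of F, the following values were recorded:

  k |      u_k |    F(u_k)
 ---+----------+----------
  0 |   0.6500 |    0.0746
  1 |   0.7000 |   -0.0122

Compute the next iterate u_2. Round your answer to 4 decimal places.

0.6930

u_2 = 0.7000 − (-0.0122)·(0.7000 − 0.6500) / (-0.0122 − 0.0746)
   = 0.7000 − (-0.000610)/(-0.086800) = 0.692972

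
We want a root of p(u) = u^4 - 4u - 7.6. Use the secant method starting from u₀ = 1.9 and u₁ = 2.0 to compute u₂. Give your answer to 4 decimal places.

p(1.9) = -2.167900, p(2.0) = 0.400000
u₂ = 2.000000 − 0.400000·(2.000000 − 1.900000) / (0.400000 − (-2.167900)) = 2.000000 − (0.040000)/(2.567900) = 1.984423

1.9844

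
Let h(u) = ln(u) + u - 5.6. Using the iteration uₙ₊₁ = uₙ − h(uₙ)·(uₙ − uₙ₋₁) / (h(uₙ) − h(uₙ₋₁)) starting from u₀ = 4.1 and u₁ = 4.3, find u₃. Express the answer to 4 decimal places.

4.1717

h(4.1) = -0.089013, h(4.3) = 0.158615
u₂ = 4.300000 − 0.158615·(4.300000 − 4.100000) / (0.158615 − (-0.089013)) = 4.300000 − (0.031723)/(0.247628) = 4.171893
h(4.171893) = 0.000262
u₃ = 4.171893 − 0.000262·(4.171893 − 4.300000) / (0.000262 − 0.158615) = 4.171893 − (-0.000034)/(-0.158353) = 4.171680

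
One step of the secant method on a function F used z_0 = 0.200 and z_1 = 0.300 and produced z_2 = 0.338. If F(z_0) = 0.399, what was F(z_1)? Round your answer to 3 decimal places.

0.110

The secant line through (0.200, 0.399) and (0.300, F(z_1)) crosses zero at z_2 = 0.338.
So (0.200, 0.399), (0.300, F(z_1)), (0.338, 0) are collinear:
F(z_1) = 0.399 · (0.300 − 0.338) / (0.200 − 0.338) = 0.399 · (-0.03800)/(-0.13800) = 0.10987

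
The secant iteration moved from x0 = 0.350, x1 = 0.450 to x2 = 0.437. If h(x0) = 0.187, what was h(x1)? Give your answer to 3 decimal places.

-0.028

The secant line through (0.350, 0.187) and (0.450, h(x1)) crosses zero at x2 = 0.437.
So (0.350, 0.187), (0.450, h(x1)), (0.437, 0) are collinear:
h(x1) = 0.187 · (0.450 − 0.437) / (0.350 − 0.437) = 0.187 · (0.01300)/(-0.08700) = -0.02794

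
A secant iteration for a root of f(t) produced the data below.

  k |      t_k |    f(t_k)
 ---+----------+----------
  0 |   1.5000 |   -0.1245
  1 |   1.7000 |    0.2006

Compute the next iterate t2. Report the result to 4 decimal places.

t2 = 1.7000 − 0.2006·(1.7000 − 1.5000) / (0.2006 − (-0.1245))
   = 1.7000 − (0.040120)/(0.325100) = 1.576592

1.5766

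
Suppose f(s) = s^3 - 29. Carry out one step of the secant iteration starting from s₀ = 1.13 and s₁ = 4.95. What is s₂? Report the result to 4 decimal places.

2.0084

f(1.13) = -27.557103, f(4.95) = 92.287375
s₂ = 4.950000 − 92.287375·(4.950000 − 1.130000) / (92.287375 − (-27.557103)) = 4.950000 − (352.537773)/(119.844478) = 2.008373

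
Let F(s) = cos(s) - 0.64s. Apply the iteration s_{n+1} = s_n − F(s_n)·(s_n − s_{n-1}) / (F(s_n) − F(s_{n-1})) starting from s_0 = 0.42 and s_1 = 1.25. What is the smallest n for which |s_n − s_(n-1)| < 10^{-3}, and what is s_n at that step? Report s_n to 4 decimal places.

F(0.42) = 0.644289, F(1.25) = -0.484678
s_2 = 1.250000 − (-0.484678)·(0.830000)/(-1.128967) = 0.893672;  |Δ| = 0.356328
F(0.893672) = 0.054604
s_3 = 0.893672 − 0.054604·(-0.356328)/(0.539282) = 0.929752;  |Δ| = 0.036080
F(0.929752) = 0.002992
s_4 = 0.929752 − 0.002992·(0.036080)/(-0.051612) = 0.931843;  |Δ| = 0.002092
F(0.931843) = -0.000024
s_5 = 0.931843 − (-0.000024)·(0.002092)/(-0.003016) = 0.931826;  |Δ| = 0.000017
|s_5 − s_4| = 0.000017 < 10^{-3}

n = 5, s_n = 0.9318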